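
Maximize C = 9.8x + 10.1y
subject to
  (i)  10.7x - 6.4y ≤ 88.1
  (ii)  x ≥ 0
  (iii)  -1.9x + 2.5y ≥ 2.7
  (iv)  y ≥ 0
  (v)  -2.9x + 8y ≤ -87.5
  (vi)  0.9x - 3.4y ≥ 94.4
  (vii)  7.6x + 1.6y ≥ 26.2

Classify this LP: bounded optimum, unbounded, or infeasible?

infeasible

The boundaries 0.9x - 3.4y = 94.4 and 7.6x + 1.6y = 26.2 meet at (6003/682, -34693/1364), but that point violates 10.7x - 6.4y ≤ 88.1. Every candidate vertex is excluded by some other constraint, so the feasible region is empty.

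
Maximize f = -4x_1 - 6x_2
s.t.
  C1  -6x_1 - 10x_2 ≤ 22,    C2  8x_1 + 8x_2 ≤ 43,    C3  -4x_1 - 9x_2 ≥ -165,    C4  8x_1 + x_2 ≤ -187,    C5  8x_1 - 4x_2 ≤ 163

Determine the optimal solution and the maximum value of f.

Vertices and f = -4x_1 - 6x_2:
  (-132, 77) → f = 66
  (-924/37, 473/37) → f = 858/37
  (-462/17, 517/17) → f = -1254/17

At the optimal vertex, -6x_1 - 10x_2 = 22 and -4x_1 - 9x_2 = -165.
Solving simultaneously gives x_1 = -132, x_2 = 77.

x_1 = -132, x_2 = 77, maximum f = 66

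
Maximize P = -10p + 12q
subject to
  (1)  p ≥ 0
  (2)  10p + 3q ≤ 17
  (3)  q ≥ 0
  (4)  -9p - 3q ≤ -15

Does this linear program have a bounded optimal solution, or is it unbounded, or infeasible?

Feasible corners and P = -10p + 12q:
  (0, 17/3) → P = 68
  (0, 5) → P = 60
  (17/10, 0) → P = -17
  (5/3, 0) → P = -50/3
The feasible region has finitely many vertices and no improving ray; the maximum is 68 at (0, 17/3).

bounded optimum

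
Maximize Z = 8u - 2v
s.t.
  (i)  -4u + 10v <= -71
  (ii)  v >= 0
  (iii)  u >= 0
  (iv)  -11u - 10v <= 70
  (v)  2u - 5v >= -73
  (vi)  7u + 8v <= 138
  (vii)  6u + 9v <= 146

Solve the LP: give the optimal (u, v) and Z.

Feasible corners and Z = 8u - 2v:
  (71/4, 0) → Z = 142
  (974/51, 55/102) → Z = 2579/17
  (138/7, 0) → Z = 1104/7

u = 138/7, v = 0, maximum Z = 1104/7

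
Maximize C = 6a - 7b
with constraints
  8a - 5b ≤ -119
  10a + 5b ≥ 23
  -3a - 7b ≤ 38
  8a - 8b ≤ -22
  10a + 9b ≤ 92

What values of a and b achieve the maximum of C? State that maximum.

a = -16/3, b = 229/15, maximum C = -2083/15

Feasible corners and C = 6a - 7b:
  (-16/3, 229/15) → C = -2083/15
  (-611/122, 963/61) → C = -8574/61
  (-253/40, 69/4) → C = -1587/10

The binding constraints are 8a - 5b = -119 and 10a + 5b = 23.
Solving simultaneously gives a = -16/3, b = 229/15.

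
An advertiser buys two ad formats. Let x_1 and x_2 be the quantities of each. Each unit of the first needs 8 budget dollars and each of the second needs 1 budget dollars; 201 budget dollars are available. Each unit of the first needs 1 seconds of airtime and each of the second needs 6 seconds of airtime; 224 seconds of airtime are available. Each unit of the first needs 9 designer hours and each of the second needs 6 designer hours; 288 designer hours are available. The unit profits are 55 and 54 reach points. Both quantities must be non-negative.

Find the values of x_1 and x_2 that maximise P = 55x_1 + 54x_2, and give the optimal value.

x_1 = 8, x_2 = 36, maximum P = 2384

Feasible corners and P = 55x_1 + 54x_2:
  (0, 0) → P = 0
  (0, 112/3) → P = 2016
  (201/8, 0) → P = 11055/8
  (306/13, 165/13) → P = 1980
  (8, 36) → P = 2384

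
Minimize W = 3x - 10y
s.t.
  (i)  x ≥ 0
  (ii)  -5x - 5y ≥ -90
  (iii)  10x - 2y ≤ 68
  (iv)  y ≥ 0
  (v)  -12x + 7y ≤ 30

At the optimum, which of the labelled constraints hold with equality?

(ii) and (v)

Vertices and W = 3x - 10y:
  (0, 0) → W = 0
  (0, 30/7) → W = -300/7
  (26/3, 28/3) → W = -202/3
  (96/19, 246/19) → W = -2172/19
  (34/5, 0) → W = 102/5

The minimum is at (96/19, 246/19). Substituting into each constraint, equality holds for (ii) and (v); the remaining constraints have slack.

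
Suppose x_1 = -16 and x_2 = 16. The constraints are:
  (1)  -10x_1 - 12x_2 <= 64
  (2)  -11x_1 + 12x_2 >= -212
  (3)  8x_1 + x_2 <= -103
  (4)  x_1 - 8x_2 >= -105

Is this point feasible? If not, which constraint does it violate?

Constraint (4): x_1 - 8x_2 = -144, which is not ≥ -105. All other constraints are satisfied.

not feasible — violates (4)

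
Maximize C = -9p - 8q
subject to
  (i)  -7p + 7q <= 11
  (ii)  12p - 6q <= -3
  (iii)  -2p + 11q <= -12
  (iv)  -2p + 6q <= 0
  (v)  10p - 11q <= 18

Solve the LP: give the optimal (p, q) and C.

p = -247/7, q = -236/7, maximum C = 4111/7

Vertices and C = -9p - 8q:
  (-205/63, -106/63) → C = 2693/63
  (-247/7, -236/7) → C = 4111/7
  (-7/8, -5/4) → C = 143/8
  (-47/24, -41/12) → C = 1079/24

The binding constraints are -7p + 7q = 11 and 10p - 11q = 18.
Solving simultaneously gives p = -247/7, q = -236/7.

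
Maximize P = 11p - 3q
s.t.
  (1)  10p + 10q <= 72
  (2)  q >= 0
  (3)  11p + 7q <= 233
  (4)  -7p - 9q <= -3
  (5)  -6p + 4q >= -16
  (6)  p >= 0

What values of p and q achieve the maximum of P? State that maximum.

p = 112/25, q = 68/25, maximum P = 1028/25

Corner points and P = 11p - 3q:
  (112/25, 68/25) → P = 1028/25
  (0, 36/5) → P = -108/5
  (3/7, 0) → P = 33/7
  (8/3, 0) → P = 88/3
  (0, 1/3) → P = -1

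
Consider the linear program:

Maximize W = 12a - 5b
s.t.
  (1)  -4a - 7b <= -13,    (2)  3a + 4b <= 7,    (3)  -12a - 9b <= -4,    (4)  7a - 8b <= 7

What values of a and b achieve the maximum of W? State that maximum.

a = -3/5, b = 11/5, maximum W = -91/5

Corner points and W = 12a - 5b:
  (-3/5, 11/5) → W = -91/5
  (-89/48, 35/12) → W = -221/6
  (-47/21, 24/7) → W = -44

The binding constraints are -4a - 7b = -13 and 3a + 4b = 7.
Solving simultaneously gives a = -3/5, b = 11/5.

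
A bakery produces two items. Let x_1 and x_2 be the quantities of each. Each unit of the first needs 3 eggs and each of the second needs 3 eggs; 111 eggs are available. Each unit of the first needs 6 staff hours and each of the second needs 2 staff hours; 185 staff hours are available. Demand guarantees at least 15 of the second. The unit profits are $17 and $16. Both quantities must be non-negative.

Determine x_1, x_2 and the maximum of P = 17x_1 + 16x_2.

Feasible corners and P = 17x_1 + 16x_2:
  (0, 37) → P = 592
  (0, 15) → P = 240
  (22, 15) → P = 614

x_1 = 22, x_2 = 15, maximum P = 614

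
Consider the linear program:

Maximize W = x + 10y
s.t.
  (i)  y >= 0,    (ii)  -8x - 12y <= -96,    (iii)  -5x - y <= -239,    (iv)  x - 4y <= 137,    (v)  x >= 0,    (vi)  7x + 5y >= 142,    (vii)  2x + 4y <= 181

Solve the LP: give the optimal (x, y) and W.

x = 775/18, y = 427/18, maximum W = 5045/18

Extreme points and W = x + 10y:
  (239/5, 0) → W = 239/5
  (181/2, 0) → W = 181/2
  (775/18, 427/18) → W = 5045/18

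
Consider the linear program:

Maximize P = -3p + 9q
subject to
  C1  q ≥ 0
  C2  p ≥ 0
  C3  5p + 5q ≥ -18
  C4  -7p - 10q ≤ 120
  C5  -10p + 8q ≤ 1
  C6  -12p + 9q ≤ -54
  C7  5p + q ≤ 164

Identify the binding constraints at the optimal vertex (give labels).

Feasible corners and P = -3p + 9q:
  (9/2, 0) → P = -27/2
  (164/5, 0) → P = -492/5
  (510/19, 566/19) → P = 3564/19

The maximum is at (510/19, 566/19). Substituting into each constraint, equality holds for C6 and C7; the remaining constraints have slack.

C6 and C7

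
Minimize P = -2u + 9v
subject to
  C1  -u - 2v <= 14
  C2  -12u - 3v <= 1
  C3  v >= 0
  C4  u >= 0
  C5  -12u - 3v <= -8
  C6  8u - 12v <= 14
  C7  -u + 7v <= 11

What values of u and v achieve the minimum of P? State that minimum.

u = 7/4, v = 0, minimum P = -7/2

Vertices and P = -2u + 9v:
  (2/3, 0) → P = -4/3
  (7/4, 0) → P = -7/2
  (23/87, 140/87) → P = 1214/87
  (115/22, 51/22) → P = 229/22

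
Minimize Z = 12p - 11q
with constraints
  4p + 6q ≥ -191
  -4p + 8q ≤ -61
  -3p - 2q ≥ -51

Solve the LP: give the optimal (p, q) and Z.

Feasible corners and Z = 12p - 11q:
  (-83/4, -18) → Z = -51
  (344/5, -777/10) → Z = 16803/10
  (265/16, 21/32) → Z = 6129/32

At the optimal vertex, 4p + 6q = -191 and -4p + 8q = -61.
Solving simultaneously gives p = -83/4, q = -18.

p = -83/4, q = -18, minimum Z = -51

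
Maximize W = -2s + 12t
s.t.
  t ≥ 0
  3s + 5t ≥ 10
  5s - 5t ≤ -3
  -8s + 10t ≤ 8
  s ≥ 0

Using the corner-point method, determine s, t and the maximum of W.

Feasible corners and W = -2s + 12t:
  (7/8, 59/40) → W = 319/20
  (6/7, 52/35) → W = 564/35
  (1, 8/5) → W = 86/5

At the optimal vertex, 5s - 5t = -3 and -8s + 10t = 8.
Solving simultaneously gives s = 1, t = 8/5.

s = 1, t = 8/5, maximum W = 86/5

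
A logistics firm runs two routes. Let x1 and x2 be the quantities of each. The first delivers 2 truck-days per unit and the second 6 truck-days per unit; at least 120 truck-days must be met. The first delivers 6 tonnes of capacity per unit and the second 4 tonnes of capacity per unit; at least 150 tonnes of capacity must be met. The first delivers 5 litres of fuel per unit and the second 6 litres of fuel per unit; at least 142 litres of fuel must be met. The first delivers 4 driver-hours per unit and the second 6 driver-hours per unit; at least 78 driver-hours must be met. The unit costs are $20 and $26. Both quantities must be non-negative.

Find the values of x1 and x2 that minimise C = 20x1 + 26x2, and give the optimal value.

Feasible corners and C = 20x1 + 26x2:
  (0, 75/2) → C = 975
  (60, 0) → C = 1200
  (15, 15) → C = 690
The feasible region is unbounded (it extends along (0, 1), (1, 0)), but C strictly increases along every unbounded feasible direction, so there is no improving ray and the minimum is attained at a vertex.

At the optimal vertex, 2x1 + 6x2 = 120 and 6x1 + 4x2 = 150.
Solving simultaneously gives x1 = 15, x2 = 15.

x1 = 15, x2 = 15, minimum C = 690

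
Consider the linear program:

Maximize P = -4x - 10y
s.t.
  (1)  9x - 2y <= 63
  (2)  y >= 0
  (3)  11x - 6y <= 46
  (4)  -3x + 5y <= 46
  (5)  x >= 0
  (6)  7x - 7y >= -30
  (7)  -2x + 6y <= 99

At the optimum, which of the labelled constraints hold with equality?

(2) and (5)

Corner points and P = -4x - 10y:
  (143/16, 279/32) → P = -1967/16
  (501/49, 711/49) → P = -186
  (46/11, 0) → P = -184/11
  (0, 0) → P = 0
  (0, 30/7) → P = -300/7

The maximum is at (0, 0). Substituting into each constraint, equality holds for (2) and (5); the remaining constraints have slack.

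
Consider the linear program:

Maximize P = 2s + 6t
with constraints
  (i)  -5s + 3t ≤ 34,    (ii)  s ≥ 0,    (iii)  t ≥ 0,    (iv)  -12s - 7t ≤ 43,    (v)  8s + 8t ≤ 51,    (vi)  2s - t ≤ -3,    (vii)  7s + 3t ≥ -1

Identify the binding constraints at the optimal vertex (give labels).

Extreme points and P = 2s + 6t:
  (0, 51/8) → P = 153/4
  (0, 3) → P = 18
  (9/8, 21/4) → P = 135/4

The maximum is at (0, 51/8). Substituting into each constraint, equality holds for (ii) and (v); the remaining constraints have slack.

(ii) and (v)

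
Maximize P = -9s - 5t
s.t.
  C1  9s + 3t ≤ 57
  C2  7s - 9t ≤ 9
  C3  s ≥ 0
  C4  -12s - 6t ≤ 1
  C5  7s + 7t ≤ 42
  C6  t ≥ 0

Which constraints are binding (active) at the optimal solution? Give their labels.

Corner points and P = -9s - 5t:
  (63/16, 33/16) → P = -183/4
  (9/7, 0) → P = -81/7
  (0, 6) → P = -30
  (0, 0) → P = 0

The maximum is at (0, 0). Substituting into each constraint, equality holds for C3 and C6; the remaining constraints have slack.

C3 and C6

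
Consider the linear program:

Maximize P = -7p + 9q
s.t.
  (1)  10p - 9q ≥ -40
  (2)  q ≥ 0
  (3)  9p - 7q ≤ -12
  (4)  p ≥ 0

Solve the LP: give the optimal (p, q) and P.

Extreme points and P = -7p + 9q:
  (172/11, 240/11) → P = 956/11
  (0, 40/9) → P = 40
  (0, 12/7) → P = 108/7

p = 172/11, q = 240/11, maximum P = 956/11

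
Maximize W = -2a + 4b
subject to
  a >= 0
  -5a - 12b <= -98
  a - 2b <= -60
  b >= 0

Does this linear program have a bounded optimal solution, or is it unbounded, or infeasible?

From the feasible point (0, 30), moving in the direction (0, 1) keeps every constraint satisfied while W increases without bound.

unbounded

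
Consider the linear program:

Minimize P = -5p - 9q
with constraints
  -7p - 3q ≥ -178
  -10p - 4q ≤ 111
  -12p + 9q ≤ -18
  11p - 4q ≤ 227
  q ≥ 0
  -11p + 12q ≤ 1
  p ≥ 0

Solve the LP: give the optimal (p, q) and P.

Vertices and P = -5p - 9q:
  (1393/61, 369/61) → P = -10286/61
  (237/13, 655/39) → P = -3150/13
  (3/2, 0) → P = -15/2
  (5, 14/3) → P = -67
  (227/11, 0) → P = -1135/11

The binding constraints are -7p - 3q = -178 and -11p + 12q = 1.
Solving simultaneously gives p = 237/13, q = 655/39.

p = 237/13, q = 655/39, minimum P = -3150/13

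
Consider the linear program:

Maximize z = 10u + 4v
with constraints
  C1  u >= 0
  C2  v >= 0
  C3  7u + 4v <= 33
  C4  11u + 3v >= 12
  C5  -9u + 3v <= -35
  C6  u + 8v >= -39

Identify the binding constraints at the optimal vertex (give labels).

C2 and C3

Corner points and z = 10u + 4v:
  (33/7, 0) → z = 330/7
  (35/9, 0) → z = 350/9
  (239/57, 52/57) → z = 866/19

The maximum is at (33/7, 0). Substituting into each constraint, equality holds for C2 and C3; the remaining constraints have slack.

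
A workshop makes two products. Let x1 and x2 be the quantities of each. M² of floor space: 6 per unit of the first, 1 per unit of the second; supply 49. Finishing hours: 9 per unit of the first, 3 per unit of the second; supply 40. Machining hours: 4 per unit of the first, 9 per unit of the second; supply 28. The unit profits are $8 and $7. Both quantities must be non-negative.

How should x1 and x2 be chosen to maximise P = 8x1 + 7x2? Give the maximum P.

x1 = 4, x2 = 4/3, maximum P = 124/3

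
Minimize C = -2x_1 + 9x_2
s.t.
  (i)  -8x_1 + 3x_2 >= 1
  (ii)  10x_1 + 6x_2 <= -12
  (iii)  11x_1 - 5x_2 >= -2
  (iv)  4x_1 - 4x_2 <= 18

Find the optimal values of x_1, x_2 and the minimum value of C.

x_1 = -49/12, x_2 = -103/12, minimum C = -829/12

Feasible corners and C = -2x_1 + 9x_2:
  (-7/13, -43/39) → C = -115/13
  (-29/10, -37/5) → C = -304/5
  (-18/29, -28/29) → C = -216/29
  (-49/12, -103/12) → C = -829/12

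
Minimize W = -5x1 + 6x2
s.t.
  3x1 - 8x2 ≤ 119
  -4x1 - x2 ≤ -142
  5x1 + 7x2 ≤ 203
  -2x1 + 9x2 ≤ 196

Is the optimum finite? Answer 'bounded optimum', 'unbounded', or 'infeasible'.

bounded optimum

Feasible corners and W = -5x1 + 6x2:
  (251/7, -10/7) → W = -1315/7
  (2457/61, 14/61) → W = -12201/61
  (791/23, 102/23) → W = -3343/23
The feasible region has finitely many vertices and no improving ray; the minimum is -12201/61 at (2457/61, 14/61).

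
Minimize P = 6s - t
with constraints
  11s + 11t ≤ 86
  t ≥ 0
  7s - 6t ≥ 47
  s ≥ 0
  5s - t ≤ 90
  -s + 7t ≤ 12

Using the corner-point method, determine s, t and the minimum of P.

Feasible corners and P = 6s - t:
  (86/11, 0) → P = 516/11
  (1033/143, 85/143) → P = 6113/143
  (47/7, 0) → P = 282/7

s = 47/7, t = 0, minimum P = 282/7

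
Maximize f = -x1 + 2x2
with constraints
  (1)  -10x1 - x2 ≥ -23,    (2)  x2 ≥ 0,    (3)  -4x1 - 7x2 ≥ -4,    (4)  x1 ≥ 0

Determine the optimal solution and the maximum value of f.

x1 = 0, x2 = 4/7, maximum f = 8/7

Extreme points and f = -x1 + 2x2:
  (1, 0) → f = -1
  (0, 0) → f = 0
  (0, 4/7) → f = 8/7

The binding constraints are -4x1 - 7x2 = -4 and x1 = 0.
Solving simultaneously gives x1 = 0, x2 = 4/7.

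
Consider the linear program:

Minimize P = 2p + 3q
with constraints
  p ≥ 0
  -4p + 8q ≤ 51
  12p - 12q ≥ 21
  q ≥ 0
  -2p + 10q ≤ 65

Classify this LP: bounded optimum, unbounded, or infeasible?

bounded optimum

Vertices and P = 2p + 3q:
  (7/4, 0) → P = 7/2
  (165/16, 137/16) → P = 741/16
The feasible region has finitely many vertices and no improving ray; the minimum is 7/2 at (7/4, 0).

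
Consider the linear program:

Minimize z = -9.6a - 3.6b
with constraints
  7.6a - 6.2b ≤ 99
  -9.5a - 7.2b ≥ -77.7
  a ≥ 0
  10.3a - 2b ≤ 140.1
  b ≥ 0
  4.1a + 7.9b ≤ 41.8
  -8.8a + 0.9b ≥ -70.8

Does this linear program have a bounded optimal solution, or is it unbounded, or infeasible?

Extreme points and z = -9.6a - 3.6b:
  (31287/4553, 7853/4553) → z = -328626/4553
  (6441/799, 124/799) → z = -62280/799
  (0, 0) → z = 0
  (0, 418/79) → z = -7524/395
  (177/22, 0) → z = -4248/55
The feasible region has finitely many vertices and no improving ray; the minimum is -62280/799 at (6441/799, 124/799).

bounded optimum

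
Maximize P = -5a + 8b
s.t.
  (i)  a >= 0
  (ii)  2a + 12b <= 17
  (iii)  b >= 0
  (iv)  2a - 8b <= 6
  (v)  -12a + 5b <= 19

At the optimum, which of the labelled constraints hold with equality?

Feasible corners and P = -5a + 8b:
  (0, 17/12) → P = 34/3
  (0, 0) → P = 0
  (26/5, 11/20) → P = -108/5
  (3, 0) → P = -15

The maximum is at (0, 17/12). Substituting into each constraint, equality holds for (i) and (ii); the remaining constraints have slack.

(i) and (ii)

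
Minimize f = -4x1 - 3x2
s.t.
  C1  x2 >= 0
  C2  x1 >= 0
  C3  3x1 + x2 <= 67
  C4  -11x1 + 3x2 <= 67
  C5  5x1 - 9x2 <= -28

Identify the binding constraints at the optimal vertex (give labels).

Feasible corners and f = -4x1 - 3x2:
  (0, 67/3) → f = -67
  (0, 28/9) → f = -28/3
  (67/10, 469/10) → f = -335/2
  (575/32, 419/32) → f = -3557/32

The minimum is at (67/10, 469/10). Substituting into each constraint, equality holds for C3 and C4; the remaining constraints have slack.

C3 and C4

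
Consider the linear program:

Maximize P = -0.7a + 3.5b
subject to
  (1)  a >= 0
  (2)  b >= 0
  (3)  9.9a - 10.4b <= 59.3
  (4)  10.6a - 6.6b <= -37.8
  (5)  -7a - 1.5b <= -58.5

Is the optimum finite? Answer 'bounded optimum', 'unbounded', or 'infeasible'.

From the feasible point (0, 39), moving in the direction (0, 1) keeps every constraint satisfied while P increases without bound.

unbounded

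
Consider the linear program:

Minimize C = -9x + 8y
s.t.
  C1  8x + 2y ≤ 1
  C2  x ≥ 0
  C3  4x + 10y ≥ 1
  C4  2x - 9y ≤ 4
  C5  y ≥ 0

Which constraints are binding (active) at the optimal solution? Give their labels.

Extreme points and C = -9x + 8y:
  (0, 1/2) → C = 4
  (1/9, 1/18) → C = -5/9
  (0, 1/10) → C = 4/5

The minimum is at (1/9, 1/18). Substituting into each constraint, equality holds for C1 and C3; the remaining constraints have slack.

C1 and C3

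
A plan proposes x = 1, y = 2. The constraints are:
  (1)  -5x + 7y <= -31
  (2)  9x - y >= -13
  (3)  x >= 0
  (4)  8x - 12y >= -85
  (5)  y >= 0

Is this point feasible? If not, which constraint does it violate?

not feasible — violates (1)

Constraint (1): -5x + 7y = 9, which is not ≤ -31. All other constraints are satisfied.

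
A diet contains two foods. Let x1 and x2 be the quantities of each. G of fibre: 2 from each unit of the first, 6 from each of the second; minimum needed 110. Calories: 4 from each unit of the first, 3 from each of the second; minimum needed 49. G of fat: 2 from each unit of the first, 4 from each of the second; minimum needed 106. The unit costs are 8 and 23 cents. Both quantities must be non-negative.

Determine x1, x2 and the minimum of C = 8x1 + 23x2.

x1 = 49, x2 = 2, minimum C = 438

The feasible region is unbounded (it extends along (0, 1), (1, 0)), but C strictly increases along every unbounded feasible direction, so there is no improving ray and the minimum is attained at a vertex.

The binding constraints are 2x1 + 6x2 = 110 and 2x1 + 4x2 = 106.
Solving simultaneously gives x1 = 49, x2 = 2.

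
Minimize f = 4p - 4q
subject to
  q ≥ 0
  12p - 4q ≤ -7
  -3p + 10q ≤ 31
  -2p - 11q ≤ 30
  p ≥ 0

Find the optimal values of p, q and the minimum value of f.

Extreme points and f = 4p - 4q:
  (1/2, 13/4) → f = -11
  (0, 7/4) → f = -7
  (0, 31/10) → f = -62/5

At the optimal vertex, -3p + 10q = 31 and p = 0.
Solving simultaneously gives p = 0, q = 31/10.

p = 0, q = 31/10, minimum f = -62/5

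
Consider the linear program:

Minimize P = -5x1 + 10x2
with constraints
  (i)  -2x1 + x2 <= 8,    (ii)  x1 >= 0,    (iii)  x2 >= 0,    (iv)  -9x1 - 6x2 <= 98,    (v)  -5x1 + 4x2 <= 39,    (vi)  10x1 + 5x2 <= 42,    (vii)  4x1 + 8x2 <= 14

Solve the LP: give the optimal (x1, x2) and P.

x1 = 7/2, x2 = 0, minimum P = -35/2

Corner points and P = -5x1 + 10x2:
  (0, 0) → P = 0
  (0, 7/4) → P = 35/2
  (7/2, 0) → P = -35/2

The optimum lies where x2 = 0 and 4x1 + 8x2 = 14.
Solving simultaneously gives x1 = 7/2, x2 = 0.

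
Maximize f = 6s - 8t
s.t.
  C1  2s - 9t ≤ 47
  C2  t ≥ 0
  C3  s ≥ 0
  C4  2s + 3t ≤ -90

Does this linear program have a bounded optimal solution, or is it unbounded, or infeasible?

The boundaries 2s - 9t = 47 and t = 0 meet at (47/2, 0), but that point violates 2s + 3t ≤ -90. Every candidate vertex is excluded by some other constraint, so the feasible region is empty.

infeasible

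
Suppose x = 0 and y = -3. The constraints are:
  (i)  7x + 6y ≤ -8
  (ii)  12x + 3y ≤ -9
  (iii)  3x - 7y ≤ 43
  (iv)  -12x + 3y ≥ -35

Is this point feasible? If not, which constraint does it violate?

(i): -18 ≤ -8 ✓
(ii): -9 ≤ -9 ✓
(iii): 21 ≤ 43 ✓
(iv): -9 ≥ -35 ✓

feasible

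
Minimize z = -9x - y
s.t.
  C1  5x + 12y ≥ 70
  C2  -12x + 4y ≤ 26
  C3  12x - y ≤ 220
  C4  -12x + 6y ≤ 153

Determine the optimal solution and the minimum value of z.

At the optimal vertex, 12x - y = 220 and -12x + 6y = 153.
Solving simultaneously gives x = 491/20, y = 373/5.

x = 491/20, y = 373/5, minimum z = -5911/20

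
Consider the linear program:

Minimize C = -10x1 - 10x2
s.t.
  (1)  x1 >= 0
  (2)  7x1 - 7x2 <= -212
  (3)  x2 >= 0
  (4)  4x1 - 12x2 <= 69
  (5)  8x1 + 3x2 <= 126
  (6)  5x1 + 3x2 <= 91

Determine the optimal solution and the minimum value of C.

x1 = 0, x2 = 91/3, minimum C = -910/3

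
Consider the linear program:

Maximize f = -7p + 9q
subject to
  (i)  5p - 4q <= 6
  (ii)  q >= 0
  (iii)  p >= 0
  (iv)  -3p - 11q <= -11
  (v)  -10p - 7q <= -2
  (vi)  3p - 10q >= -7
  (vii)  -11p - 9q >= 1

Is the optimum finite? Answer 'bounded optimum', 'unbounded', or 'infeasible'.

The boundaries 5p - 4q = 6 and -3p - 11q = -11 meet at (110/67, 37/67), but that point violates -11p - 9q ≥ 1. Every candidate vertex is excluded by some other constraint, so the feasible region is empty.

infeasible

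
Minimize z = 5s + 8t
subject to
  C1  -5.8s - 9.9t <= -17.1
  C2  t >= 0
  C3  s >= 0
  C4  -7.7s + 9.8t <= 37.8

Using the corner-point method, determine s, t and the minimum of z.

s = 0, t = 19/11, minimum z = 152/11

Feasible corners and z = 5s + 8t:
  (171/58, 0) → z = 855/58
  (0, 19/11) → z = 152/11
  (0, 27/7) → z = 216/7
The feasible region is unbounded (it extends along (1, 0), (14, 11)), but z strictly increases along every unbounded feasible direction, so there is no improving ray and the minimum is attained at a vertex.

At the optimal vertex, -5.8s - 9.9t = -17.1 and s = 0.
Solving simultaneously gives s = 0, t = 19/11.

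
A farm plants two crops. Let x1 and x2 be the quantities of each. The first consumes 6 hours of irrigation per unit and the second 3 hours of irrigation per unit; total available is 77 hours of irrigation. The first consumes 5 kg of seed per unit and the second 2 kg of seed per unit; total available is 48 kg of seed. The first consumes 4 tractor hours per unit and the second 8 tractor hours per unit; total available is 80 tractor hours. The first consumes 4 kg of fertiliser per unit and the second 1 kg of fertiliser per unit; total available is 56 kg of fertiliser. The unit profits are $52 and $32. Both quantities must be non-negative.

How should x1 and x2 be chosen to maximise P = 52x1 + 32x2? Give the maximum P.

Vertices and P = 52x1 + 32x2:
  (0, 0) → P = 0
  (0, 10) → P = 320
  (48/5, 0) → P = 2496/5
  (7, 13/2) → P = 572

x1 = 7, x2 = 13/2, maximum P = 572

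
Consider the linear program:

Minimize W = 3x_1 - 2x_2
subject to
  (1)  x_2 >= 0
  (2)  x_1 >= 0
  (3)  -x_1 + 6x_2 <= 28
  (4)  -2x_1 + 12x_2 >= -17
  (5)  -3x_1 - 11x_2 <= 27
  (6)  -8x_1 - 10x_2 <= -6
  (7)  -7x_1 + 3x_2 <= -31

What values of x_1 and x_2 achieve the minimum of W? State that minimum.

Corner points and W = 3x_1 - 2x_2:
  (17/2, 0) → W = 51/2
  (31/7, 0) → W = 93/7
  (90/13, 227/39) → W = 356/39
The feasible region is unbounded (it extends along (6, 1)), but W strictly increases along every unbounded feasible direction, so there is no improving ray and the minimum is attained at a vertex.

At the optimal vertex, -x_1 + 6x_2 = 28 and -7x_1 + 3x_2 = -31.
Solving simultaneously gives x_1 = 90/13, x_2 = 227/39.

x_1 = 90/13, x_2 = 227/39, minimum W = 356/39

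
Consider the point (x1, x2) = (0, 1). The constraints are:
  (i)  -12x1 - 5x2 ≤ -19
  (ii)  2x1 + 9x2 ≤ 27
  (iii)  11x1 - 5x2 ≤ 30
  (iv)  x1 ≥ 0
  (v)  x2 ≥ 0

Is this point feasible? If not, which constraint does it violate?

not feasible — violates (i)

Constraint (i): -12x1 - 5x2 = -5, which is not ≤ -19. All other constraints are satisfied.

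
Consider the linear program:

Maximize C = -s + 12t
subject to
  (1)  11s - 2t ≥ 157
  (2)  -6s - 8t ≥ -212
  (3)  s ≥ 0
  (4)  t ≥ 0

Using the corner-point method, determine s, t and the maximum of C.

Vertices and C = -s + 12t:
  (84/5, 139/10) → C = 150
  (157/11, 0) → C = -157/11
  (106/3, 0) → C = -106/3

s = 84/5, t = 139/10, maximum C = 150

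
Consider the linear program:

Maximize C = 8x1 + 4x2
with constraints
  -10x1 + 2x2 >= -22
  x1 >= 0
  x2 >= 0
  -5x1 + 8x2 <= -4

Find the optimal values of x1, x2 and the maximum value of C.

x1 = 12/5, x2 = 1, maximum C = 116/5

Vertices and C = 8x1 + 4x2:
  (11/5, 0) → C = 88/5
  (12/5, 1) → C = 116/5
  (4/5, 0) → C = 32/5

The optimum lies where -10x1 + 2x2 = -22 and -5x1 + 8x2 = -4.
Solving simultaneously gives x1 = 12/5, x2 = 1.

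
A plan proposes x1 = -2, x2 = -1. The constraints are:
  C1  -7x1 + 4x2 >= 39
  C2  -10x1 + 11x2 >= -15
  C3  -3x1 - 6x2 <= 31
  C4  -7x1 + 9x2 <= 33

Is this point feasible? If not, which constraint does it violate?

Constraint C1: -7x1 + 4x2 = 10, which is not ≥ 39. All other constraints are satisfied.

not feasible — violates C1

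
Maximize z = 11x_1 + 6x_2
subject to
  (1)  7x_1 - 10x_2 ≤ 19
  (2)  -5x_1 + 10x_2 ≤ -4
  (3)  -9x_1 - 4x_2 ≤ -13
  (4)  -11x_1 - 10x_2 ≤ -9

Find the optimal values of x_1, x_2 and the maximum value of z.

x_1 = 15/2, x_2 = 67/20, maximum z = 513/5

Corner points and z = 11x_1 + 6x_2:
  (15/2, 67/20) → z = 513/5
  (103/59, -40/59) → z = 893/59
  (73/55, 29/110) → z = 178/11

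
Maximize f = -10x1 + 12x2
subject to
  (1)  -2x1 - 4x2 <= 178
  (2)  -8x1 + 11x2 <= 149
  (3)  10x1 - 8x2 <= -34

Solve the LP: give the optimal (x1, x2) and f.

x1 = -1277/27, x2 = -563/27, maximum f = 6014/27

Feasible corners and f = -10x1 + 12x2:
  (-1277/27, -563/27) → f = 6014/27
  (-195/7, -214/7) → f = -618/7
  (409/23, 609/23) → f = 3218/23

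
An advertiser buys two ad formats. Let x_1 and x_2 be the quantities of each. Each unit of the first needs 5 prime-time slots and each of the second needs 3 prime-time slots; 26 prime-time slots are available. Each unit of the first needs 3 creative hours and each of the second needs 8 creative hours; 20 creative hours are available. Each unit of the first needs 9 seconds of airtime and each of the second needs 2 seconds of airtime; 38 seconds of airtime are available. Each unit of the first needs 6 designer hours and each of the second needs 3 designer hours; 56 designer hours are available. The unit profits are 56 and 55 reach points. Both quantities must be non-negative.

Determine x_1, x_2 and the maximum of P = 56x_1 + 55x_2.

Corner points and P = 56x_1 + 55x_2:
  (0, 0) → P = 0
  (0, 5/2) → P = 275/2
  (38/9, 0) → P = 2128/9
  (4, 1) → P = 279

x_1 = 4, x_2 = 1, maximum P = 279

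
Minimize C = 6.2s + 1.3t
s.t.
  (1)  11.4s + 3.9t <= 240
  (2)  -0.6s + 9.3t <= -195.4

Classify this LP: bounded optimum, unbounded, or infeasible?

From the feasible point (49901/1806, -17363/903), moving in the direction (-9.3, -0.6) keeps every constraint satisfied while C decreases without bound.

unbounded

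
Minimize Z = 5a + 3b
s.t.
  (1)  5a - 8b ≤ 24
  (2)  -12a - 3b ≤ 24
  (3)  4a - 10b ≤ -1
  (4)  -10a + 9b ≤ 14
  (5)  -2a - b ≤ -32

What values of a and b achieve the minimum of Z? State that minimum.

a = 319/24, b = 65/12, minimum Z = 1985/24

Extreme points and Z = 5a + 3b:
  (124/9, 101/18) → Z = 1543/18
  (319/24, 65/12) → Z = 1985/24
  (137/14, 87/7) → Z = 1207/14
The feasible region is unbounded (it extends along (9, 10), (8, 5)), but Z strictly increases along every unbounded feasible direction, so there is no improving ray and the minimum is attained at a vertex.

The binding constraints are 4a - 10b = -1 and -2a - b = -32.
Solving simultaneously gives a = 319/24, b = 65/12.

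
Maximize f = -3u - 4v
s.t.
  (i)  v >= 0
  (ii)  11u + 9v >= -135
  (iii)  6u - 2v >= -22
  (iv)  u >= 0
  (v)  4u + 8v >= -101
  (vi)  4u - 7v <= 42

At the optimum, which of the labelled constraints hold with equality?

Corner points and f = -3u - 4v:
  (0, 0) → f = 0
  (21/2, 0) → f = -63/2
  (0, 11) → f = -44
The feasible region is unbounded (it extends along (7, 4), (1, 3)), but f strictly decreases along every unbounded feasible direction, so there is no improving ray and the maximum is attained at a vertex.

The maximum is at (0, 0). Substituting into each constraint, equality holds for (i) and (iv); the remaining constraints have slack.

(i) and (iv)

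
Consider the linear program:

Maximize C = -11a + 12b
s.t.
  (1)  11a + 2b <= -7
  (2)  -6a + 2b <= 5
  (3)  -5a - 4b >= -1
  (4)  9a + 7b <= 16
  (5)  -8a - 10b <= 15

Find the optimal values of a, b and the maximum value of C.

Feasible corners and C = -11a + 12b:
  (-12/17, 13/34) → C = 210/17
  (-20/47, -109/94) → C = -434/47
  (-20/19, -25/38) → C = 70/19

a = -12/17, b = 13/34, maximum C = 210/17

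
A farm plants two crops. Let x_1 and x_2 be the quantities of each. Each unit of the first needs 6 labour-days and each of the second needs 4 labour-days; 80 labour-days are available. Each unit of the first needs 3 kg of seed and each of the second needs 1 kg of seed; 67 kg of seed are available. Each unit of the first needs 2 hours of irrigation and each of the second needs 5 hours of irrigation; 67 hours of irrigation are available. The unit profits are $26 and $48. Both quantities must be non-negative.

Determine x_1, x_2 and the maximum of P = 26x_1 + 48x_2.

x_1 = 6, x_2 = 11, maximum P = 684

Corner points and P = 26x_1 + 48x_2:
  (0, 0) → P = 0
  (0, 67/5) → P = 3216/5
  (40/3, 0) → P = 1040/3
  (6, 11) → P = 684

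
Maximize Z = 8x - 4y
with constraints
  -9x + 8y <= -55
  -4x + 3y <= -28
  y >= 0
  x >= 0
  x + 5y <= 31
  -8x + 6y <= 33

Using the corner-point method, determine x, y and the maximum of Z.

Extreme points and Z = 8x - 4y:
  (7, 0) → Z = 56
  (233/23, 96/23) → Z = 1480/23
  (31, 0) → Z = 248

At the optimal vertex, y = 0 and x + 5y = 31.
Solving simultaneously gives x = 31, y = 0.

x = 31, y = 0, maximum Z = 248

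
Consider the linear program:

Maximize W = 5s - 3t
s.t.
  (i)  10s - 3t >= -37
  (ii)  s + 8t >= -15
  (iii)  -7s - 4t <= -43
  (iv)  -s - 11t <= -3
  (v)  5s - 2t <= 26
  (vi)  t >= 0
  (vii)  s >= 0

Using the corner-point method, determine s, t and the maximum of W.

Feasible corners and W = 5s - 3t:
  (0, 37/3) → W = -37
  (95/17, 33/34) → W = 851/34
  (0, 43/4) → W = -129/4
The feasible region is unbounded (it extends along (3, 10), (2, 5)), but W strictly decreases along every unbounded feasible direction, so there is no improving ray and the maximum is attained at a vertex.

The binding constraints are -7s - 4t = -43 and 5s - 2t = 26.
Solving simultaneously gives s = 95/17, t = 33/34.

s = 95/17, t = 33/34, maximum W = 851/34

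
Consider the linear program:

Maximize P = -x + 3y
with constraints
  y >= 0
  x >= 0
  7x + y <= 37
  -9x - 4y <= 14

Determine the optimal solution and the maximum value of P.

Feasible corners and P = -x + 3y:
  (0, 0) → P = 0
  (37/7, 0) → P = -37/7
  (0, 37) → P = 111

At the optimal vertex, x = 0 and 7x + y = 37.
Solving simultaneously gives x = 0, y = 37.

x = 0, y = 37, maximum P = 111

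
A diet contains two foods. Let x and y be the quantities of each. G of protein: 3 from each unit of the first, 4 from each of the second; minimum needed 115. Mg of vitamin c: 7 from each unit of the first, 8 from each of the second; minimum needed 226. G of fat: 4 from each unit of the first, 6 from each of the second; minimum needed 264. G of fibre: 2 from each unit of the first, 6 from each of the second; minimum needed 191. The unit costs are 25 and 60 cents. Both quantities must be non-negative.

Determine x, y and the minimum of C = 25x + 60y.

Corner points and C = 25x + 60y:
  (0, 44) → C = 2640
  (191/2, 0) → C = 4775/2
  (73/2, 59/3) → C = 4185/2
The feasible region is unbounded (it extends along (0, 1), (1, 0)), but C strictly increases along every unbounded feasible direction, so there is no improving ray and the minimum is attained at a vertex.

At the optimal vertex, 4x + 6y = 264 and 2x + 6y = 191.
Solving simultaneously gives x = 73/2, y = 59/3.

x = 73/2, y = 59/3, minimum C = 4185/2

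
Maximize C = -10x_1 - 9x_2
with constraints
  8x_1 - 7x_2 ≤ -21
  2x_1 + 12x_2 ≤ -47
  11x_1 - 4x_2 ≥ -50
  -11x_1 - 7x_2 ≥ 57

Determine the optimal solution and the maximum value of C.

x_1 = -266/45, x_2 = -169/45, maximum C = 4181/45

Feasible corners and C = -10x_1 - 9x_2:
  (-581/110, -167/55) → C = 4408/55
  (-266/45, -169/45) → C = 4181/45
  (-197/35, -417/140) → C = 11633/140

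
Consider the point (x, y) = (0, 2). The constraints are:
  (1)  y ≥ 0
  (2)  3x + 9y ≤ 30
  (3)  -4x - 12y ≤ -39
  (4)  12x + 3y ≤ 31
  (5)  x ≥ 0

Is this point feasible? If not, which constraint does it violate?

not feasible — violates (3)

Constraint (3): -4x - 12y = -24, which is not ≤ -39. All other constraints are satisfied.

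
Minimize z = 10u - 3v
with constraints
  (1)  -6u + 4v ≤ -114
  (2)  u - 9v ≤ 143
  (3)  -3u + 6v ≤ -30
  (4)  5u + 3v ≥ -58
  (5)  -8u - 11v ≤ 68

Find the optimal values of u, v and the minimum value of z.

u = 491/49, v = -660/49, minimum z = 6890/49

Extreme points and z = 10u - 3v:
  (47/2, 27/4) → z = 859/4
  (491/49, -660/49) → z = 6890/49
  (961/83, -1212/83) → z = 13246/83
The feasible region is unbounded (it extends along (2, 1), (9, 1)), but z strictly increases along every unbounded feasible direction, so there is no improving ray and the minimum is attained at a vertex.

The optimum lies where -6u + 4v = -114 and -8u - 11v = 68.
Solving simultaneously gives u = 491/49, v = -660/49.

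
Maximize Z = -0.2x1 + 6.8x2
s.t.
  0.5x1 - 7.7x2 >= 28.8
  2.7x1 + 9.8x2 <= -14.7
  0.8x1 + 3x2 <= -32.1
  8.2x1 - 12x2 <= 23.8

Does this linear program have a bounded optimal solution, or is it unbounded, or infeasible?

Corner points and Z = -0.2x1 + 6.8x2:
  (-16077/766, -3909/766) → Z = -116829/3830
  (-523/57, -14113/1710) → Z = -232076/4275
The feasible region has finitely many vertices and no improving ray; the maximum is -116829/3830 at (-16077/766, -3909/766).

bounded optimum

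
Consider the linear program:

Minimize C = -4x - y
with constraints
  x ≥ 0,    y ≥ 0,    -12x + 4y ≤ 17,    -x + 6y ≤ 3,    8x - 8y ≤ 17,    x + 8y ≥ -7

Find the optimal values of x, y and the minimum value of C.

x = 63/20, y = 41/40, minimum C = -109/8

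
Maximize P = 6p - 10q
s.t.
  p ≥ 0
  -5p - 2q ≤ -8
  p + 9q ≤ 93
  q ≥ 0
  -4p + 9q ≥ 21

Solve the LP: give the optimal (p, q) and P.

p = 72/5, q = 131/15, maximum P = -14/15

At the optimal vertex, p + 9q = 93 and -4p + 9q = 21.
Solving simultaneously gives p = 72/5, q = 131/15.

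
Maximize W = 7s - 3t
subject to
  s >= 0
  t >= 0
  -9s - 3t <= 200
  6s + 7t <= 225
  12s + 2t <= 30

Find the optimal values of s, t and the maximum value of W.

s = 5/2, t = 0, maximum W = 35/2

Corner points and W = 7s - 3t:
  (0, 0) → W = 0
  (0, 15) → W = -45
  (5/2, 0) → W = 35/2

At the optimal vertex, t = 0 and 12s + 2t = 30.
Solving simultaneously gives s = 5/2, t = 0.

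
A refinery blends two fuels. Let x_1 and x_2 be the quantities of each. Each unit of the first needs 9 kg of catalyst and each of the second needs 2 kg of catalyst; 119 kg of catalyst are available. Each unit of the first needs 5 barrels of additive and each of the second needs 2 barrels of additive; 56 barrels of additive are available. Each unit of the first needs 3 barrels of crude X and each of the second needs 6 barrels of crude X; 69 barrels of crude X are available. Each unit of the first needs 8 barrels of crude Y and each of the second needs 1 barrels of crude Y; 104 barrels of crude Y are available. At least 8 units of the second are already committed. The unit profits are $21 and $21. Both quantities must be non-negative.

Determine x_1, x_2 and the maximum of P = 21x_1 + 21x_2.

x_1 = 7, x_2 = 8, maximum P = 315

Corner points and P = 21x_1 + 21x_2:
  (0, 23/2) → P = 483/2
  (0, 8) → P = 168
  (7, 8) → P = 315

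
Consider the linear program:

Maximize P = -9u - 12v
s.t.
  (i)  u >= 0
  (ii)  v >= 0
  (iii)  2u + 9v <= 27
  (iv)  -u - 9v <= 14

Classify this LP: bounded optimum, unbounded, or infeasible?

Corner points and P = -9u - 12v:
  (0, 0) → P = 0
  (0, 3) → P = -36
  (27/2, 0) → P = -243/2
The feasible region has finitely many vertices and no improving ray; the maximum is 0 at (0, 0).

bounded optimum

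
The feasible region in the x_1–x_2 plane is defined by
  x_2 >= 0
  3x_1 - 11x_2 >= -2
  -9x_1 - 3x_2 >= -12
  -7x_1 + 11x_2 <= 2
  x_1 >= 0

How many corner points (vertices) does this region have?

4

Of the 10 pairwise boundary intersections, those satisfying every inequality are:
  (4/3, 0)
  (0, 0)
  (7/6, 1/2)
  (0, 2/11)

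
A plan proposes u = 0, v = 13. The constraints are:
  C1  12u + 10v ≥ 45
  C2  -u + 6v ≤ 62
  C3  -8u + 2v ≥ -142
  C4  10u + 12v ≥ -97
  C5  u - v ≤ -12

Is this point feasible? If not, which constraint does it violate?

not feasible — violates C2

Constraint C2: -u + 6v = 78, which is not ≤ 62. All other constraints are satisfied.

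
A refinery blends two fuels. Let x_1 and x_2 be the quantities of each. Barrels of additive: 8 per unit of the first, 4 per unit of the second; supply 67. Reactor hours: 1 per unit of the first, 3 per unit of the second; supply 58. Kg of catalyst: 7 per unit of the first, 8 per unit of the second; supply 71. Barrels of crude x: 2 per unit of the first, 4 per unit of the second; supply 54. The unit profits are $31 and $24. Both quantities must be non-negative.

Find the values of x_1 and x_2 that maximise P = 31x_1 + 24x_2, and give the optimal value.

x_1 = 7, x_2 = 11/4, maximum P = 283

Feasible corners and P = 31x_1 + 24x_2:
  (0, 0) → P = 0
  (0, 71/8) → P = 213
  (67/8, 0) → P = 2077/8
  (7, 11/4) → P = 283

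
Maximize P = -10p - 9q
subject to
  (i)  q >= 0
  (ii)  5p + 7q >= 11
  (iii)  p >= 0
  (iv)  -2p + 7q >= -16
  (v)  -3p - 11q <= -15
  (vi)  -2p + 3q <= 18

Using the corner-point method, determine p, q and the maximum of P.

p = 0, q = 11/7, maximum P = -99/7

Extreme points and P = -10p - 9q:
  (8, 0) → P = -80
  (5, 0) → P = -50
  (0, 11/7) → P = -99/7
  (8/17, 21/17) → P = -269/17
  (0, 6) → P = -54
The feasible region is unbounded (it extends along (7, 2), (3, 2)), but P strictly decreases along every unbounded feasible direction, so there is no improving ray and the maximum is attained at a vertex.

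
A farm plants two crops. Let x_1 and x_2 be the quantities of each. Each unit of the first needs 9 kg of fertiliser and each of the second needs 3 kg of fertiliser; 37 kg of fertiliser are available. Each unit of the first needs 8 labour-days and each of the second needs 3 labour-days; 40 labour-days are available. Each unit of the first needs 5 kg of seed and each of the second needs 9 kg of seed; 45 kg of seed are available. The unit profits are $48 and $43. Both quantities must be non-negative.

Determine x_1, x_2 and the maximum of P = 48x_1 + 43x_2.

x_1 = 3, x_2 = 10/3, maximum P = 862/3

Feasible corners and P = 48x_1 + 43x_2:
  (0, 0) → P = 0
  (0, 5) → P = 215
  (37/9, 0) → P = 592/3
  (3, 10/3) → P = 862/3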